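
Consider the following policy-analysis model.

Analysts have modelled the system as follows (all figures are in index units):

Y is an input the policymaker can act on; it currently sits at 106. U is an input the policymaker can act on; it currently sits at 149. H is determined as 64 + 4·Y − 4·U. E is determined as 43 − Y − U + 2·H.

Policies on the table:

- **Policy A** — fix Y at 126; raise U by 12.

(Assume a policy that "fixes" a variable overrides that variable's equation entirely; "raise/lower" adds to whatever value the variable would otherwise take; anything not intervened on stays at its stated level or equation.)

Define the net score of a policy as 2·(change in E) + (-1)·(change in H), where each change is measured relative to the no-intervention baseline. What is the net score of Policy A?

Baseline:
  Y = 106
  U = 149
  H = 64 + 4·106 − 4·149 = -108
  E = 43 − 106 − 149 + 2·(-108) = -428
Policy A (Y := 126, U + 12):
  Y = 126
  U = 149 + 12 = 161
  H = 64 + 4·126 − 4·161 = -76
  E = 43 − 126 − 161 + 2·(-76) = -396
ΔE = -396 − (-428) = 32; ΔH = -76 − (-108) = 32
Score = 2·32 + (-1)·32 = 32

32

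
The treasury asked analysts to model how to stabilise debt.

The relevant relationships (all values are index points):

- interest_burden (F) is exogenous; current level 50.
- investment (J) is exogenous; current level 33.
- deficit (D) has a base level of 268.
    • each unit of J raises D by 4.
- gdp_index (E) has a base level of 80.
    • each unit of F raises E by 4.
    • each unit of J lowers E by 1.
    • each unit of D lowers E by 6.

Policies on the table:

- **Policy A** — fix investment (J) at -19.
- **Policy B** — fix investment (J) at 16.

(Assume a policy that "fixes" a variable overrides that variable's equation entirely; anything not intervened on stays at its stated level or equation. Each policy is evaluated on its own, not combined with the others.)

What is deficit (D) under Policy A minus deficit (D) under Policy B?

Policy A (J := -19):
  J = -19
  D = 268 + 4·(-19) = 192
Policy B (J := 16):
  J = 16
  D = 268 + 4·16 = 332
D: 192 − 332 = -140

-140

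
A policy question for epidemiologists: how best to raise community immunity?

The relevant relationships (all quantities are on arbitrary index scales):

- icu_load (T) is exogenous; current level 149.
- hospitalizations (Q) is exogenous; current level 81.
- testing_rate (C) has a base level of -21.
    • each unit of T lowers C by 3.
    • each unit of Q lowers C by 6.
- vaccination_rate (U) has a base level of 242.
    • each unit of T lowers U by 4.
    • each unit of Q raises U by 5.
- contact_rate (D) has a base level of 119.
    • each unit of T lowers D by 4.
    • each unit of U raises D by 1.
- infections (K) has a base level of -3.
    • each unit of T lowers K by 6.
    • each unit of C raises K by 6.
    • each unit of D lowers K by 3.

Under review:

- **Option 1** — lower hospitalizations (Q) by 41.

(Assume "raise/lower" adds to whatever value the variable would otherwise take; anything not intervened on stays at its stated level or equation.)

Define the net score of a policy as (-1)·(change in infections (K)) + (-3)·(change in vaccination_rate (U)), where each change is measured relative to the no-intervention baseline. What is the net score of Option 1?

Baseline:
  T = 149
  Q = 81
  C = -21 − 3·149 − 6·81 = -954
  U = 242 − 4·149 + 5·81 = 51
  D = 119 − 4·149 + 51 = -426
  K = -3 − 6·149 + 6·(-954) − 3·(-426) = -5343
Option 1 (Q − 41):
  T = 149
  Q = 81 − 41 = 40
  C = -21 − 3·149 − 6·40 = -708
  U = 242 − 4·149 + 5·40 = -154
  D = 119 − 4·149 + (-154) = -631
  K = -3 − 6·149 + 6·(-708) − 3·(-631) = -3252
ΔK = -3252 − (-5343) = 2091; ΔU = -154 − 51 = -205
Score = (-1)·2091 + (-3)·(-205) = -1476

-1476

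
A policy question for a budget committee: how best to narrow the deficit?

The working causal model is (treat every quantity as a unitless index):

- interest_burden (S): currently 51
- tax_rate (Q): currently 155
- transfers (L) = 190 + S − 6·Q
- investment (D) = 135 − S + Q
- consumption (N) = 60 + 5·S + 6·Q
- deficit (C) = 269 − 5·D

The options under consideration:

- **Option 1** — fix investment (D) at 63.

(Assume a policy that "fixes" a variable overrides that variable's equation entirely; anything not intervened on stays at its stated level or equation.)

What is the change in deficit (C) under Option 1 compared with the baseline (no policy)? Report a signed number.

Baseline:
  S = 51
  Q = 155
  D = 135 − 51 + 155 = 239
  C = 269 − 5·239 = -926
Option 1 (D := 63):
  S = 51
  Q = 155
  D = 63
  C = 269 − 5·63 = -46
Change in C: -46 − (-926) = 880

880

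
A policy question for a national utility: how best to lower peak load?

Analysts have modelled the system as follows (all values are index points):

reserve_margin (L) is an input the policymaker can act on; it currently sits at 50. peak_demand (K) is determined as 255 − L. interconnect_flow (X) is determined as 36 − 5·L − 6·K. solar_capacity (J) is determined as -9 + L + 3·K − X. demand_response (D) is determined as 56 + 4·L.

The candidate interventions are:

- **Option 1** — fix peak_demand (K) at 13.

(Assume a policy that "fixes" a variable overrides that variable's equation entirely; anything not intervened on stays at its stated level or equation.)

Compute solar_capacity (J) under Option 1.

372

Option 1 (K := 13):
  L = 50
  K = 13
  X = 36 − 5·50 − 6·13 = -292
  J = -9 + 50 + 3·13 − (-292) = 372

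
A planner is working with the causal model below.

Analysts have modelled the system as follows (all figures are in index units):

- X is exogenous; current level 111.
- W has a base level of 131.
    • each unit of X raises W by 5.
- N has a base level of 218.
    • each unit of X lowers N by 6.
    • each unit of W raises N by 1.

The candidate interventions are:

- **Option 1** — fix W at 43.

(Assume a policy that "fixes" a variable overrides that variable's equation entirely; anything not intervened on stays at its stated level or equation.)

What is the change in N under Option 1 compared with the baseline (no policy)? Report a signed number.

-643

Baseline:
  X = 111
  W = 131 + 5·111 = 686
  N = 218 − 6·111 + 686 = 238
Option 1 (W := 43):
  X = 111
  W = 43
  N = 218 − 6·111 + 43 = -405
Change in N: -405 − 238 = -643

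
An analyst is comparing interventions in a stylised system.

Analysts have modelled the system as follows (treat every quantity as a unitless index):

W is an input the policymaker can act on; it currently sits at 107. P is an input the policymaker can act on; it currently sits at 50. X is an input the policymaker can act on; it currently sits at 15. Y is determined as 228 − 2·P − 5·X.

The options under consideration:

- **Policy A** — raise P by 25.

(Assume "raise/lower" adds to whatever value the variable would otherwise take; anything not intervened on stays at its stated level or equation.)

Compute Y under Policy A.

3

Policy A (P + 25):
  P = 50 + 25 = 75
  X = 15
  Y = 228 − 2·75 − 5·15 = 3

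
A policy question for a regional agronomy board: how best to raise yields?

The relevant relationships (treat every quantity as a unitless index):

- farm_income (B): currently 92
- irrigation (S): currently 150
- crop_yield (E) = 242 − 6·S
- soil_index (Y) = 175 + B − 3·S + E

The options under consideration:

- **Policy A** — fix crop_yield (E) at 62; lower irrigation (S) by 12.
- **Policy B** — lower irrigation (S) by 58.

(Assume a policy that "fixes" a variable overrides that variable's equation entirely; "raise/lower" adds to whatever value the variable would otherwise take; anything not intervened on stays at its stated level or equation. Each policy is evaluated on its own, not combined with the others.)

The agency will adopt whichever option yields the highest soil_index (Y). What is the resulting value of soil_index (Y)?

Policy A (E := 62, S − 12):
  B = 92
  S = 150 − 12 = 138
  E = 62
  Y = 175 + 92 − 3·138 + 62 = -85
Policy B (S − 58):
  B = 92
  S = 150 − 58 = 92
  E = 242 − 6·92 = -310
  Y = 175 + 92 − 3·92 + (-310) = -319
Comparing — Policy A: Y=-85, Policy B: Y=-319. Highest is -85 (Policy A).

-85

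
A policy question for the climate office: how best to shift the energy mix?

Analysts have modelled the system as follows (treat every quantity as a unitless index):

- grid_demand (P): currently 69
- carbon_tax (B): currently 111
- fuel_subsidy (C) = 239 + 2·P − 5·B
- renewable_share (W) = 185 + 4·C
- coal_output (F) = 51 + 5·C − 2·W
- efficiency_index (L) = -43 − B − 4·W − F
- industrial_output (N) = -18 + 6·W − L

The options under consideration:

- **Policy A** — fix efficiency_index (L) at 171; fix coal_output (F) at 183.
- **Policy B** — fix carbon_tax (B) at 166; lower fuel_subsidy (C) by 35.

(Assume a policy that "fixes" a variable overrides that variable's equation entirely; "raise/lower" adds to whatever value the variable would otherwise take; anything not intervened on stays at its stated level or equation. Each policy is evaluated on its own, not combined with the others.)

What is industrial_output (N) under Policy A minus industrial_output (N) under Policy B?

Policy A (L := 171, F := 183):
  P = 69
  B = 111
  C = 239 + 2·69 − 5·111 = -178
  W = 185 + 4·(-178) = -527
  F = 183
  L = 171
  N = -18 + 6·(-527) − 171 = -3351
Policy B (B := 166, C − 35):
  P = 69
  B = 166
  C = 239 + 2·69 − 5·166 (−35 from intervention) = -488
  W = 185 + 4·(-488) = -1767
  F = 51 + 5·(-488) − 2·(-1767) = 1145
  L = -43 − 166 − 4·(-1767) − 1145 = 5714
  N = -18 + 6·(-1767) − 5714 = -16334
N: -3351 − (-16334) = 12983

12983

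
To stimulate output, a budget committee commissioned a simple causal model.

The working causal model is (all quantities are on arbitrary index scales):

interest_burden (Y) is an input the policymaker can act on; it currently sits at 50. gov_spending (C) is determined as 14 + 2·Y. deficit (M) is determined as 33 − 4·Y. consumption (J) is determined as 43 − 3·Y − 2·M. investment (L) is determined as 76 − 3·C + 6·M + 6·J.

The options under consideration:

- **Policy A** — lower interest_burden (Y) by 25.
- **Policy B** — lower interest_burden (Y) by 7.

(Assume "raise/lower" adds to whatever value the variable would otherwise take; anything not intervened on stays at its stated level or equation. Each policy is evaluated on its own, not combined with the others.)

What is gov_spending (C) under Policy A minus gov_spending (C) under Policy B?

Policy A (Y − 25):
  Y = 50 − 25 = 25
  C = 14 + 2·25 = 64
Policy B (Y − 7):
  Y = 50 − 7 = 43
  C = 14 + 2·43 = 100
C: 64 − 100 = -36

-36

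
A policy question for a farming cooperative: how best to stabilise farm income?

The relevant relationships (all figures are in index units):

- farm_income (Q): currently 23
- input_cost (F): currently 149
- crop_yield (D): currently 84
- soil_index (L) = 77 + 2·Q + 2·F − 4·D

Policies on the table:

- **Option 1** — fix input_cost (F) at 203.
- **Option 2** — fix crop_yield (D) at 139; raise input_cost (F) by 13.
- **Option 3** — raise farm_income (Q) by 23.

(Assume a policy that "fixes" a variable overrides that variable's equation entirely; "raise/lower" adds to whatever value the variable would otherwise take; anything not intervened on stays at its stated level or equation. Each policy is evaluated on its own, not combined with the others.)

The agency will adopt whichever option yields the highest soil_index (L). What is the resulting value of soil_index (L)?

Option 1 (F := 203):
  Q = 23
  F = 203
  D = 84
  L = 77 + 2·23 + 2·203 − 4·84 = 193
Option 2 (D := 139, F + 13):
  Q = 23
  F = 149 + 13 = 162
  D = 139
  L = 77 + 2·23 + 2·162 − 4·139 = -109
Option 3 (Q + 23):
  Q = 23 + 23 = 46
  F = 149
  D = 84
  L = 77 + 2·46 + 2·149 − 4·84 = 131
Comparing — Option 1: L=193, Option 2: L=-109, Option 3: L=131. Highest is 193 (Option 1).

193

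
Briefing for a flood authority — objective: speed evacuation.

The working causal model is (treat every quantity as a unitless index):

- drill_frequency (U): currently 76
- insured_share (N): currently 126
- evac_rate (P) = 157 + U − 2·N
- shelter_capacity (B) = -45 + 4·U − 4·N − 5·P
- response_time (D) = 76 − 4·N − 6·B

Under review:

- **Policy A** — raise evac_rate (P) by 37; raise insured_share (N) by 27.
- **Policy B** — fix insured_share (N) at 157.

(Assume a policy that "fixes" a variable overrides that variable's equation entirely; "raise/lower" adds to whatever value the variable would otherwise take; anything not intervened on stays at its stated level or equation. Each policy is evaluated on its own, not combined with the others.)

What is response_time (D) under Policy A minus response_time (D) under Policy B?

Policy A (P + 37, N + 27):
  U = 76
  N = 126 + 27 = 153
  P = 157 + 76 − 2·153 (+37 from intervention) = -36
  B = -45 + 4·76 − 4·153 − 5·(-36) = -173
  D = 76 − 4·153 − 6·(-173) = 502
Policy B (N := 157):
  U = 76
  N = 157
  P = 157 + 76 − 2·157 = -81
  B = -45 + 4·76 − 4·157 − 5·(-81) = 36
  D = 76 − 4·157 − 6·36 = -768
D: 502 − (-768) = 1270

1270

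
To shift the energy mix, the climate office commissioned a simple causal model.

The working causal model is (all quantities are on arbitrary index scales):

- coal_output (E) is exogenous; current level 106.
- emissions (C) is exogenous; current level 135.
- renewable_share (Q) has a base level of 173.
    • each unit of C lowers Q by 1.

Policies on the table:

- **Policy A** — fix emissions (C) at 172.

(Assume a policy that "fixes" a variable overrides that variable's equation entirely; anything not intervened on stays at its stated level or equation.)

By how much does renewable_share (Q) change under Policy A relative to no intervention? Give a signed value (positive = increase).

Baseline:
  C = 135
  Q = 173 − 135 = 38
Policy A (C := 172):
  C = 172
  Q = 173 − 172 = 1
Change in Q: 1 − 38 = -37

-37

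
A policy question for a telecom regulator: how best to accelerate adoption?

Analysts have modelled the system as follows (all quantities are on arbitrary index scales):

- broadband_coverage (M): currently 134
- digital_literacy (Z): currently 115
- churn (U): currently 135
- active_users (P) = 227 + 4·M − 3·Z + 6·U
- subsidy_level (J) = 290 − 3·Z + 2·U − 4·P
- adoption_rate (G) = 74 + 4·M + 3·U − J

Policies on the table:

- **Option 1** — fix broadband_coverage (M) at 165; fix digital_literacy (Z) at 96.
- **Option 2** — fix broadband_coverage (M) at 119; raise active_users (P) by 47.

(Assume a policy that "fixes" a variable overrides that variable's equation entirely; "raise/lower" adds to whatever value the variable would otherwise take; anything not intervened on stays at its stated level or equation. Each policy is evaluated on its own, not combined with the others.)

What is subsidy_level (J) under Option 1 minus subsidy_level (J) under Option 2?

Option 1 (M := 165, Z := 96):
  M = 165
  Z = 96
  U = 135
  P = 227 + 4·165 − 3·96 + 6·135 = 1409
  J = 290 − 3·96 + 2·135 − 4·1409 = -5364
Option 2 (M := 119, P + 47):
  M = 119
  Z = 115
  U = 135
  P = 227 + 4·119 − 3·115 + 6·135 (+47 from intervention) = 1215
  J = 290 − 3·115 + 2·135 − 4·1215 = -4645
J: -5364 − (-4645) = -719

-719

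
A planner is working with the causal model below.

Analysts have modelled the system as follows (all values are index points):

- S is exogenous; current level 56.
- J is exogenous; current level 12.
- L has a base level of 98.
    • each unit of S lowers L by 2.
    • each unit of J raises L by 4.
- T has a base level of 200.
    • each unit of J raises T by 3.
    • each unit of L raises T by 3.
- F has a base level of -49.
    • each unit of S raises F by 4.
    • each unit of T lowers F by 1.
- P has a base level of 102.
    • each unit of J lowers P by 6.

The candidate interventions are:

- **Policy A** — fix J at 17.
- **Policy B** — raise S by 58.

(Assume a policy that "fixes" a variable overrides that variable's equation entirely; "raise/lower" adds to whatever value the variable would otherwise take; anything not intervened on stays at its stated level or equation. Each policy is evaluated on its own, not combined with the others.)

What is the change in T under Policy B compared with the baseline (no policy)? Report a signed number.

Baseline:
  S = 56
  J = 12
  L = 98 − 2·56 + 4·12 = 34
  T = 200 + 3·12 + 3·34 = 338
Policy B (S + 58):
  S = 56 + 58 = 114
  J = 12
  L = 98 − 2·114 + 4·12 = -82
  T = 200 + 3·12 + 3·(-82) = -10
Change in T: -10 − 338 = -348

-348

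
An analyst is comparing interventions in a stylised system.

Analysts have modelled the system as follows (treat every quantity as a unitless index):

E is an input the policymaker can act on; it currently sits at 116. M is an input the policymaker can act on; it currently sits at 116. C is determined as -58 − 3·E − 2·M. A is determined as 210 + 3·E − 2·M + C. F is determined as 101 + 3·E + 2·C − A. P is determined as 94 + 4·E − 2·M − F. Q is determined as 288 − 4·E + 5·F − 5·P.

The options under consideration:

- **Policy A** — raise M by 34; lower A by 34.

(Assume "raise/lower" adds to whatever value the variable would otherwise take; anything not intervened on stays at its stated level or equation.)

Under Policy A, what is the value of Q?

-6276

Policy A (M + 34, A − 34):
  E = 116
  M = 116 + 34 = 150
  C = -58 − 3·116 − 2·150 = -706
  A = 210 + 3·116 − 2·150 + (-706) (−34 from intervention) = -482
  F = 101 + 3·116 + 2·(-706) − (-482) = -481
  P = 94 + 4·116 − 2·150 − (-481) = 739
  Q = 288 − 4·116 + 5·(-481) − 5·739 = -6276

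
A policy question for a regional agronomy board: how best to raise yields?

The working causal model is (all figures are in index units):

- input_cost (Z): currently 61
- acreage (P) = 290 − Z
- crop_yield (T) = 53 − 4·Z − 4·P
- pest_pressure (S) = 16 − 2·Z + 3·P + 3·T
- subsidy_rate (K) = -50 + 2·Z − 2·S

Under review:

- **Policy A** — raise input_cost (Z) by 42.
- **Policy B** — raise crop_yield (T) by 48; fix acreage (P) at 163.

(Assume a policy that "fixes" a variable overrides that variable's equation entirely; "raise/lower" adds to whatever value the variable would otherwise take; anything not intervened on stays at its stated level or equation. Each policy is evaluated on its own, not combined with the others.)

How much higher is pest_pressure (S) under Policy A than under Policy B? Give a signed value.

-948

Policy A (Z + 42):
  Z = 61 + 42 = 103
  P = 290 − 103 = 187
  T = 53 − 4·103 − 4·187 = -1107
  S = 16 − 2·103 + 3·187 + 3·(-1107) = -2950
Policy B (T + 48, P := 163):
  Z = 61
  P = 163
  T = 53 − 4·61 − 4·163 (+48 from intervention) = -795
  S = 16 − 2·61 + 3·163 + 3·(-795) = -2002
S: -2950 − (-2002) = -948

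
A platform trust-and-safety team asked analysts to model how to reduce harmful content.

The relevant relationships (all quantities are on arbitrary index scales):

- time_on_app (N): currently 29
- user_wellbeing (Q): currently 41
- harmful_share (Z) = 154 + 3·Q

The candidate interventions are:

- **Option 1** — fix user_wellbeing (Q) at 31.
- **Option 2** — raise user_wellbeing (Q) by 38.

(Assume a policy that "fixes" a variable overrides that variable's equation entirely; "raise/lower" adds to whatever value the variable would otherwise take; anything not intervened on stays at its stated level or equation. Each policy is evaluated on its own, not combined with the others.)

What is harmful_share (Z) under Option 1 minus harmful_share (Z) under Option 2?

Option 1 (Q := 31):
  Q = 31
  Z = 154 + 3·31 = 247
Option 2 (Q + 38):
  Q = 41 + 38 = 79
  Z = 154 + 3·79 = 391
Z: 247 − 391 = -144

-144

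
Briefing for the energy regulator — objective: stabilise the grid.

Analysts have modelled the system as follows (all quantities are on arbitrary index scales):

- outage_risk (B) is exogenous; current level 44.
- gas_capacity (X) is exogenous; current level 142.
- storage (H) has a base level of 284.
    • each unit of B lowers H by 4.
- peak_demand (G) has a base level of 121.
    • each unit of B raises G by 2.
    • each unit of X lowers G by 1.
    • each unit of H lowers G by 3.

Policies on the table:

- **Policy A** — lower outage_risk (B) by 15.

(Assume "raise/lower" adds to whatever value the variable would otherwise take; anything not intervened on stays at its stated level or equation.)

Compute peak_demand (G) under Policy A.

-467

Policy A (B − 15):
  B = 44 − 15 = 29
  X = 142
  H = 284 − 4·29 = 168
  G = 121 + 2·29 − 142 − 3·168 = -467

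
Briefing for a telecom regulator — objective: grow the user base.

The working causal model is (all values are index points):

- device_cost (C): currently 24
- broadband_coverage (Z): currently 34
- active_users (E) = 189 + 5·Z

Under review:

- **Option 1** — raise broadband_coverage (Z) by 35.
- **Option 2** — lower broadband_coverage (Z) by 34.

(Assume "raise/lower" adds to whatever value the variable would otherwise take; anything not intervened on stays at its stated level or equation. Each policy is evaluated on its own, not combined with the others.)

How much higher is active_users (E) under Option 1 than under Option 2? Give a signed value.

Option 1 (Z + 35):
  Z = 34 + 35 = 69
  E = 189 + 5·69 = 534
Option 2 (Z − 34):
  Z = 34 − 34 = 0
  E = 189 + 5·0 = 189
E: 534 − 189 = 345

345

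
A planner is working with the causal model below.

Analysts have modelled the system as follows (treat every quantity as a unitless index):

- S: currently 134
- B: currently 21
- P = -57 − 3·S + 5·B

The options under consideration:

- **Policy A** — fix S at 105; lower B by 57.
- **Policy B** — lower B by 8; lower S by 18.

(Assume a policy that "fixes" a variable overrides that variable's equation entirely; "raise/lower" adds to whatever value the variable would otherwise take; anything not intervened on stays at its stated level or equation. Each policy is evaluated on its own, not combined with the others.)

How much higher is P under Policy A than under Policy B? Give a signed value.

Policy A (S := 105, B − 57):
  S = 105
  B = 21 − 57 = -36
  P = -57 − 3·105 + 5·(-36) = -552
Policy B (B − 8, S − 18):
  S = 134 − 18 = 116
  B = 21 − 8 = 13
  P = -57 − 3·116 + 5·13 = -340
P: -552 − (-340) = -212

-212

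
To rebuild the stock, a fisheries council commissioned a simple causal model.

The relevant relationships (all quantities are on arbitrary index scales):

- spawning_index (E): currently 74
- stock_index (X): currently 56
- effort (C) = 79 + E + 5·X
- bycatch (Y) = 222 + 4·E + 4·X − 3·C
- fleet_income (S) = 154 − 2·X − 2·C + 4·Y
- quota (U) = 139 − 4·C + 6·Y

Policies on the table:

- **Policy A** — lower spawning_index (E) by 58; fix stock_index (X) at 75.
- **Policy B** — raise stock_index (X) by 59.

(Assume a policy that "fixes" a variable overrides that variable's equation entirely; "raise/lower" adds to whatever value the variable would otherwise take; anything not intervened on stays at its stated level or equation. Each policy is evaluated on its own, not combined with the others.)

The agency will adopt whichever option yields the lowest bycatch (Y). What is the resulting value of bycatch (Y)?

-1206

Policy A (E − 58, X := 75):
  E = 74 − 58 = 16
  X = 75
  C = 79 + 16 + 5·75 = 470
  Y = 222 + 4·16 + 4·75 − 3·470 = -824
Policy B (X + 59):
  E = 74
  X = 56 + 59 = 115
  C = 79 + 74 + 5·115 = 728
  Y = 222 + 4·74 + 4·115 − 3·728 = -1206
Comparing — Policy A: Y=-824, Policy B: Y=-1206. Lowest is -1206 (Policy B).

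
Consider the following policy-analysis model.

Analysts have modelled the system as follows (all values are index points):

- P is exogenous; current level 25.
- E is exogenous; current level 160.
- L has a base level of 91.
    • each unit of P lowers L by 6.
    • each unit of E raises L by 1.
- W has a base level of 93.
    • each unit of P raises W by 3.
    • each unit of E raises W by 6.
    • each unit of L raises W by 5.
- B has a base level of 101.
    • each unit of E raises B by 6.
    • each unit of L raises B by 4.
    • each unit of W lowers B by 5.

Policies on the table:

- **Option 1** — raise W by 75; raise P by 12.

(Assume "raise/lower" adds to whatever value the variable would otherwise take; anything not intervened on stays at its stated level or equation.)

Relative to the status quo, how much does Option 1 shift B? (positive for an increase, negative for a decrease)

957

Baseline:
  P = 25
  E = 160
  L = 91 − 6·25 + 160 = 101
  W = 93 + 3·25 + 6·160 + 5·101 = 1633
  B = 101 + 6·160 + 4·101 − 5·1633 = -6700
Option 1 (W + 75, P + 12):
  P = 25 + 12 = 37
  E = 160
  L = 91 − 6·37 + 160 = 29
  W = 93 + 3·37 + 6·160 + 5·29 (+75 from intervention) = 1384
  B = 101 + 6·160 + 4·29 − 5·1384 = -5743
Change in B: -5743 − (-6700) = 957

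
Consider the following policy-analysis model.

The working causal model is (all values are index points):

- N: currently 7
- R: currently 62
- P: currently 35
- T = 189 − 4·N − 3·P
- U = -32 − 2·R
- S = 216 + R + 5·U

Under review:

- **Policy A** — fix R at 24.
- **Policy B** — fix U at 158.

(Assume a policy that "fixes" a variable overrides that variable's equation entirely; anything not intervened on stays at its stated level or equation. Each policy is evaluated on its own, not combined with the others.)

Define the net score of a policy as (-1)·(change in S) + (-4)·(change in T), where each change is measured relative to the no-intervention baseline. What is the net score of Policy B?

-1570

Baseline:
  N = 7
  R = 62
  P = 35
  T = 189 − 4·7 − 3·35 = 56
  U = -32 − 2·62 = -156
  S = 216 + 62 + 5·(-156) = -502
Policy B (U := 158):
  N = 7
  R = 62
  P = 35
  T = 189 − 4·7 − 3·35 = 56
  U = 158
  S = 216 + 62 + 5·158 = 1068
ΔS = 1068 − (-502) = 1570; ΔT = 56 − 56 = 0
Score = (-1)·1570 + (-4)·0 = -1570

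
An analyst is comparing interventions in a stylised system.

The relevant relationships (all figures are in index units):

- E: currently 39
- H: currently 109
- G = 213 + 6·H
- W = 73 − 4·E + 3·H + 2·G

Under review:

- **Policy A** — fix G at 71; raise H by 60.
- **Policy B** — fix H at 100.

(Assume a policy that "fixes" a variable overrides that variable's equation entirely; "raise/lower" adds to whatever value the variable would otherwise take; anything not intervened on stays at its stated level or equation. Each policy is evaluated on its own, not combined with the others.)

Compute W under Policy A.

Policy A (G := 71, H + 60):
  E = 39
  H = 109 + 60 = 169
  G = 71
  W = 73 − 4·39 + 3·169 + 2·71 = 566

566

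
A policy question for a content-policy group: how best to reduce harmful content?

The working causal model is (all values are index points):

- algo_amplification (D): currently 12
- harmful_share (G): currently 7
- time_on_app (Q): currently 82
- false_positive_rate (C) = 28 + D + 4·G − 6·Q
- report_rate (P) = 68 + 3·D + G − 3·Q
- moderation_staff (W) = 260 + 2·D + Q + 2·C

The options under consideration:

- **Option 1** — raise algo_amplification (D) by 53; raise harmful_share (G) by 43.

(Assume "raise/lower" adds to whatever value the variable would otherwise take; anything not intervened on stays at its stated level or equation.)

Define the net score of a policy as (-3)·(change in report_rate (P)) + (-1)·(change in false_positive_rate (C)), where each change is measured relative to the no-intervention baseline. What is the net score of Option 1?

Baseline:
  D = 12
  G = 7
  Q = 82
  C = 28 + 12 + 4·7 − 6·82 = -424
  P = 68 + 3·12 + 7 − 3·82 = -135
Option 1 (D + 53, G + 43):
  D = 12 + 53 = 65
  G = 7 + 43 = 50
  Q = 82
  C = 28 + 65 + 4·50 − 6·82 = -199
  P = 68 + 3·65 + 50 − 3·82 = 67
ΔP = 67 − (-135) = 202; ΔC = -199 − (-424) = 225
Score = (-3)·202 + (-1)·225 = -831

-831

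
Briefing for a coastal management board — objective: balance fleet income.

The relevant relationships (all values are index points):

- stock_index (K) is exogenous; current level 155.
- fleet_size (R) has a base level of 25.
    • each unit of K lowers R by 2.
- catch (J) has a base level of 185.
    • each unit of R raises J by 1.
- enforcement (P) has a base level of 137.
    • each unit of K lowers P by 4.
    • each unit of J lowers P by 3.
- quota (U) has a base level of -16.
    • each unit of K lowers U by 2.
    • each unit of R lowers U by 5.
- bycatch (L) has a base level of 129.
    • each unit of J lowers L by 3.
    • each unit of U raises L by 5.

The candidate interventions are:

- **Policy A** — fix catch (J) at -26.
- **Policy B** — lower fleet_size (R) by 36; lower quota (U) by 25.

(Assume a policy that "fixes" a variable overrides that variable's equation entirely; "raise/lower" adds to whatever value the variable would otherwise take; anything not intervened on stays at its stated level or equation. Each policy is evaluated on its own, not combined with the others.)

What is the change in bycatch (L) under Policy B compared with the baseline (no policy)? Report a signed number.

Baseline:
  K = 155
  R = 25 − 2·155 = -285
  J = 185 + (-285) = -100
  U = -16 − 2·155 − 5·(-285) = 1099
  L = 129 − 3·(-100) + 5·1099 = 5924
Policy B (R − 36, U − 25):
  K = 155
  R = 25 − 2·155 (−36 from intervention) = -321
  J = 185 + (-321) = -136
  U = -16 − 2·155 − 5·(-321) (−25 from intervention) = 1254
  L = 129 − 3·(-136) + 5·1254 = 6807
Change in L: 6807 − 5924 = 883

883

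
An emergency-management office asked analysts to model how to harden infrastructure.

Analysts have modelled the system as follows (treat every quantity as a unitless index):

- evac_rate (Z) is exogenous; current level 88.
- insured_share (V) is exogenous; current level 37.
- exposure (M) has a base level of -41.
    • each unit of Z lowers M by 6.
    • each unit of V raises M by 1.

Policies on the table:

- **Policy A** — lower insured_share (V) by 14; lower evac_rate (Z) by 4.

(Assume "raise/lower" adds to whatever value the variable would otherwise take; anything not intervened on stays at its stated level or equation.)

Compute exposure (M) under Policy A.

Policy A (V − 14, Z − 4):
  Z = 88 − 4 = 84
  V = 37 − 14 = 23
  M = -41 − 6·84 + 23 = -522

-522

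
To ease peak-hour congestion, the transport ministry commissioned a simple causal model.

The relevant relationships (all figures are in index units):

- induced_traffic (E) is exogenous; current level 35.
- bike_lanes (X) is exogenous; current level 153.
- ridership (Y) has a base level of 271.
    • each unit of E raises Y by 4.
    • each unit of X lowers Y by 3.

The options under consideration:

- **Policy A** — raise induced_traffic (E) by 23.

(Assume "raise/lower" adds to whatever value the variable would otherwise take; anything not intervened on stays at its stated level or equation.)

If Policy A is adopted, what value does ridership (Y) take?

Policy A (E + 23):
  E = 35 + 23 = 58
  X = 153
  Y = 271 + 4·58 − 3·153 = 44

44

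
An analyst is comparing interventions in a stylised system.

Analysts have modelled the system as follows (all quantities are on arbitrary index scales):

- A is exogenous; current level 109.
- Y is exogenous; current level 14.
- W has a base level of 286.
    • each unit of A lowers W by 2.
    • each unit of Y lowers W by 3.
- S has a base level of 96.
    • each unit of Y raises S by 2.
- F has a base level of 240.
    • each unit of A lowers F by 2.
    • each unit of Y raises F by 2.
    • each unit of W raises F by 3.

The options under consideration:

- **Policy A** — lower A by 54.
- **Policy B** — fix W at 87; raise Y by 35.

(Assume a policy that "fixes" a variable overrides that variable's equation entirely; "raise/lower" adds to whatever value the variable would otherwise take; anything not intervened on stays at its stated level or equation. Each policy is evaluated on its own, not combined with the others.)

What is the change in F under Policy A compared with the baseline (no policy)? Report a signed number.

432

Baseline:
  A = 109
  Y = 14
  W = 286 − 2·109 − 3·14 = 26
  F = 240 − 2·109 + 2·14 + 3·26 = 128
Policy A (A − 54):
  A = 109 − 54 = 55
  Y = 14
  W = 286 − 2·55 − 3·14 = 134
  F = 240 − 2·55 + 2·14 + 3·134 = 560
Change in F: 560 − 128 = 432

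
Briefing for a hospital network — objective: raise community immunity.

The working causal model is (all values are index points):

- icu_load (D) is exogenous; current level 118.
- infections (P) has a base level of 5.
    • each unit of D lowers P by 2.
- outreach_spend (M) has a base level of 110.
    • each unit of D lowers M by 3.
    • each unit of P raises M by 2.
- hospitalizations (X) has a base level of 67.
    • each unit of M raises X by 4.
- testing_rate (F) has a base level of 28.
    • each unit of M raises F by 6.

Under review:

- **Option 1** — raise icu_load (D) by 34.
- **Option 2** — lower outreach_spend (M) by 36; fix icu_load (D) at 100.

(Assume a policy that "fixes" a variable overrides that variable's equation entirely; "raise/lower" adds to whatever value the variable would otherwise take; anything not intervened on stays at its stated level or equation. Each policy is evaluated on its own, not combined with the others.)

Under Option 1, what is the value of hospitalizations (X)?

-3709

Option 1 (D + 34):
  D = 118 + 34 = 152
  P = 5 − 2·152 = -299
  M = 110 − 3·152 + 2·(-299) = -944
  X = 67 + 4·(-944) = -3709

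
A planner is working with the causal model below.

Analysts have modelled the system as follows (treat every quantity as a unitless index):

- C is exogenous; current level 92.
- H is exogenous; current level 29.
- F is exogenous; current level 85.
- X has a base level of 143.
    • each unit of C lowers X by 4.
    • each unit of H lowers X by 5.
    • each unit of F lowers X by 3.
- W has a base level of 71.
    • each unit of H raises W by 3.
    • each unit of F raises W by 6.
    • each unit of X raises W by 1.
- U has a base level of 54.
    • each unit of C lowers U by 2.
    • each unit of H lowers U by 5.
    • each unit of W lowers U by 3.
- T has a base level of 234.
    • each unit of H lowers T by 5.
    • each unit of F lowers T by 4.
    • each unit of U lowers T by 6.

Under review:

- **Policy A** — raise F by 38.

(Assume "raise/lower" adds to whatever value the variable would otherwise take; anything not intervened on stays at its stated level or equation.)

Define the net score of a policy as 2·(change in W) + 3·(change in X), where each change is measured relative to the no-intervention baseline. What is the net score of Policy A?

-114

Baseline:
  C = 92
  H = 29
  F = 85
  X = 143 − 4·92 − 5·29 − 3·85 = -625
  W = 71 + 3·29 + 6·85 + (-625) = 43
Policy A (F + 38):
  C = 92
  H = 29
  F = 85 + 38 = 123
  X = 143 − 4·92 − 5·29 − 3·123 = -739
  W = 71 + 3·29 + 6·123 + (-739) = 157
ΔW = 157 − 43 = 114; ΔX = -739 − (-625) = -114
Score = 2·114 + 3·(-114) = -114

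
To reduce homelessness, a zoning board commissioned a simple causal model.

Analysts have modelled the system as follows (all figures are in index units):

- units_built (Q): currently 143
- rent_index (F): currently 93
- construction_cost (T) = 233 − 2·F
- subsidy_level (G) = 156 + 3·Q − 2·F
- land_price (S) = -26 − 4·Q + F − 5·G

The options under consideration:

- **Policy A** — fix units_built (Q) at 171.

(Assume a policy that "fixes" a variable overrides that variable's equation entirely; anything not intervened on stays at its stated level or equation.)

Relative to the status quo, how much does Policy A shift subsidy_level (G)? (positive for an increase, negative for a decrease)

84

Baseline:
  Q = 143
  F = 93
  G = 156 + 3·143 − 2·93 = 399
Policy A (Q := 171):
  Q = 171
  F = 93
  G = 156 + 3·171 − 2·93 = 483
Change in G: 483 − 399 = 84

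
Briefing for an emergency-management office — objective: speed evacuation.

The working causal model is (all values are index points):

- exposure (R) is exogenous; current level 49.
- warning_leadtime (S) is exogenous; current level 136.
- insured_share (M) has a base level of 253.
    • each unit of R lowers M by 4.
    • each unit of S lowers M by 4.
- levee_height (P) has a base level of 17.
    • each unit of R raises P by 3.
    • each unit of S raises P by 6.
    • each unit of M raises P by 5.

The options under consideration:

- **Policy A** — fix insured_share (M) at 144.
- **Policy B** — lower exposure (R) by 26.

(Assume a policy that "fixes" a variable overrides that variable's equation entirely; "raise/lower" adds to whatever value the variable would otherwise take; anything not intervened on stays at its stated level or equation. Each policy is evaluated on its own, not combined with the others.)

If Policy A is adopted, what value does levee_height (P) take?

Policy A (M := 144):
  R = 49
  S = 136
  M = 144
  P = 17 + 3·49 + 6·136 + 5·144 = 1700

1700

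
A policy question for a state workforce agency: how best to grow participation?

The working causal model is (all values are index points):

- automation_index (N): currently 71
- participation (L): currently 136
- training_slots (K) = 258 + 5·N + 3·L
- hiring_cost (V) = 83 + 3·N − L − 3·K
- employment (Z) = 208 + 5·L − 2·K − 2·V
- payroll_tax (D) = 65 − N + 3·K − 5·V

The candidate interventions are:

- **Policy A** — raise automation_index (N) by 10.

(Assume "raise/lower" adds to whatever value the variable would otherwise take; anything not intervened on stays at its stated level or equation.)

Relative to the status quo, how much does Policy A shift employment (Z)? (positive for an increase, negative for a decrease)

Baseline:
  N = 71
  L = 136
  K = 258 + 5·71 + 3·136 = 1021
  V = 83 + 3·71 − 136 − 3·1021 = -2903
  Z = 208 + 5·136 − 2·1021 − 2·(-2903) = 4652
Policy A (N + 10):
  N = 71 + 10 = 81
  L = 136
  K = 258 + 5·81 + 3·136 = 1071
  V = 83 + 3·81 − 136 − 3·1071 = -3023
  Z = 208 + 5·136 − 2·1071 − 2·(-3023) = 4792
Change in Z: 4792 − 4652 = 140

140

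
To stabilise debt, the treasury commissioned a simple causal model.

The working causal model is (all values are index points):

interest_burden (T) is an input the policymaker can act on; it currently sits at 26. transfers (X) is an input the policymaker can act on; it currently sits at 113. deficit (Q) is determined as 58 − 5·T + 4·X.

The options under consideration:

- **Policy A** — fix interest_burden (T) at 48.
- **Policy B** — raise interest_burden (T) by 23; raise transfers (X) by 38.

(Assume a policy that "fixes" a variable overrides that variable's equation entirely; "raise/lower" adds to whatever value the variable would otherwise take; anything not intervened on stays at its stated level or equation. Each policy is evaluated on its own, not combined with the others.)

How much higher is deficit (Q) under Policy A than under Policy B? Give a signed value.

Policy A (T := 48):
  T = 48
  X = 113
  Q = 58 − 5·48 + 4·113 = 270
Policy B (T + 23, X + 38):
  T = 26 + 23 = 49
  X = 113 + 38 = 151
  Q = 58 − 5·49 + 4·151 = 417
Q: 270 − 417 = -147

-147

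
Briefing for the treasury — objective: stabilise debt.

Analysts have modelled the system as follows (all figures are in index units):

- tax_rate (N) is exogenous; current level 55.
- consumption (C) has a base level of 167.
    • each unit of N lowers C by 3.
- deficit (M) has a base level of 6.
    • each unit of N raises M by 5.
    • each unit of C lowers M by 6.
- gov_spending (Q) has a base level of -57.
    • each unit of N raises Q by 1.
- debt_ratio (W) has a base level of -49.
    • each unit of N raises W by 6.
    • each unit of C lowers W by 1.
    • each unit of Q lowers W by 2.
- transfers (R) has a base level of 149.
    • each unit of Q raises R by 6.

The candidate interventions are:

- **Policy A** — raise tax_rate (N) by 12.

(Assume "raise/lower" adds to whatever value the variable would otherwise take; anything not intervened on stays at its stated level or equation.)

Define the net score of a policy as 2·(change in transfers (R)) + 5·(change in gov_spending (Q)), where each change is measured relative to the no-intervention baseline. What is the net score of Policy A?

Baseline:
  N = 55
  Q = -57 + 55 = -2
  R = 149 + 6·(-2) = 137
Policy A (N + 12):
  N = 55 + 12 = 67
  Q = -57 + 67 = 10
  R = 149 + 6·10 = 209
ΔR = 209 − 137 = 72; ΔQ = 10 − (-2) = 12
Score = 2·72 + 5·12 = 204

204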